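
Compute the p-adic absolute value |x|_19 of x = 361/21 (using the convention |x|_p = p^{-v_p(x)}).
|361/21|_19 = 1/361

Step 1 — compute v_19(x) by factoring powers of 19 out of the numerator and denominator: v_19(361/21) = 2. Step 2 — apply |x|_p = p^{-v_p(x)} = 19^{-2} = 1/361.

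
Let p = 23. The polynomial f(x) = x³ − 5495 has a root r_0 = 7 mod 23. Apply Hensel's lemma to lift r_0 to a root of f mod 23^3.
r_2 = 3871 (mod 12167)

Hensel: r_{i+1} = r_i − f(r_i)/f′(r_i) mod 23^{i+2}, where f′(x) = 3x². Iterate:
  r_0 = 7 (mod 23)
  r_1 = 168 (mod 529)
  r_2 = 3871 (mod 12167)
Final: r = 3871 with f(r) ≡ 0 mod 23^3.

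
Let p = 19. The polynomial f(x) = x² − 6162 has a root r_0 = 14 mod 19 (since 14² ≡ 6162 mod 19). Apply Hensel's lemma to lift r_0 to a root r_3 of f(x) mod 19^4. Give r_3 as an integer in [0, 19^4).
r_3 = 90606 (mod 130321)

Hensel's recurrence: r_{i+1} = r_i − f(r_i)·(f′(r_i))^{-1} mod 19^{i+2}, with f′(x) = 2x. Iterate:
  r_0 = 14 (mod 19)
  r_1 = 356 (mod 361)
  r_2 = 1439 (mod 6859)
  r_3 = 90606 (mod 130321)
Final: r_3 = 90606, and one checks f(r_3) ≡ 0 mod 19^4.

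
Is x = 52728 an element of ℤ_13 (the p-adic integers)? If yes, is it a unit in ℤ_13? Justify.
x ∈ ℤ_13 but not a unit; v_13(x) = 3 > 0

ℤ_13 = {x ∈ ℚ_13 : v_13(x) ≥ 0} and ℤ_13^× = {x ∈ ℤ_13 : v_13(x) = 0}. Here v_13(52728) = v_13(num) − v_13(den) = 3; compare against these criteria.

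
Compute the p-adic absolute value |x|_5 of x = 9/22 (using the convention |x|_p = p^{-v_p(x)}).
|9/22|_5 = 1

Step 1 — compute v_5(x) by factoring powers of 5 out of the numerator and denominator: v_5(9/22) = 0. Step 2 — apply |x|_p = p^{-v_p(x)} = 5^{0} = 1.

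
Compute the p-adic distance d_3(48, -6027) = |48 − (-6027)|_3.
d_3(48, -6027) = 1/243

Step 1 — x − y = 48 − (-6027) = 6075. Step 2 — v_3(6075) = 5 (factor: 6075 = (3^5 · 25); the sign does not affect v_p). Step 3 — |x − y|_3 = 3^{-5} = 1/243.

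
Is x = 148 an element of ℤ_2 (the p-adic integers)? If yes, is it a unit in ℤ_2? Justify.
x ∈ ℤ_2 but not a unit; v_2(x) = 2 > 0

ℤ_2 = {x ∈ ℚ_2 : v_2(x) ≥ 0} and ℤ_2^× = {x ∈ ℤ_2 : v_2(x) = 0}. Here v_2(148) = v_2(num) − v_2(den) = 2; compare against these criteria.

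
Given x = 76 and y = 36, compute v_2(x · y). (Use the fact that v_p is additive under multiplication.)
v_2(2736) = 4

v_p(x) = 2 (factor: 76 = 2^2 · 19); v_p(y) = 2 (factor: 36 = 2^2 · 9). Additivity: v_p(xy) = v_p(x) + v_p(y) = 2 + 2 = 4. (Direct check: xy = 2736 = 2^4 · (171).)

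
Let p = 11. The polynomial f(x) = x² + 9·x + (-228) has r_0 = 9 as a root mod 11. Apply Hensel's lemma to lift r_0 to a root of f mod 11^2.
r_1 = 119 (mod 121)

Hensel: r_{i+1} = r_i − f(r_i)·(f′(r_i))^{-1} mod 11^{i+2}, f′(x) = 2x + 9. Iterate:
  r_0 = 9 (mod 11)
  r_1 = 119 (mod 121)
Final: r = 119 satisfies f(r) ≡ 0 mod 11^2.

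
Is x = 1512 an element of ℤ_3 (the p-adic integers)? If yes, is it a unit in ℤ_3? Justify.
x ∈ ℤ_3 but not a unit; v_3(x) = 3 > 0

ℤ_3 = {x ∈ ℚ_3 : v_3(x) ≥ 0} and ℤ_3^× = {x ∈ ℤ_3 : v_3(x) = 0}. Here v_3(1512) = v_3(num) − v_3(den) = 3; compare against these criteria.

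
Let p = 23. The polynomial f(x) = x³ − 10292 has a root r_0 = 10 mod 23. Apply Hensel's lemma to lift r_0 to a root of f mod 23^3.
r_2 = 11947 (mod 12167)

Hensel: r_{i+1} = r_i − f(r_i)/f′(r_i) mod 23^{i+2}, where f′(x) = 3x². Iterate:
  r_0 = 10 (mod 23)
  r_1 = 309 (mod 529)
  r_2 = 11947 (mod 12167)
Final: r = 11947 with f(r) ≡ 0 mod 23^3.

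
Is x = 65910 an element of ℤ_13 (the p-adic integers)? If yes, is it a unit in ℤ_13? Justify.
x ∈ ℤ_13 but not a unit; v_13(x) = 3 > 0

ℤ_13 = {x ∈ ℚ_13 : v_13(x) ≥ 0} and ℤ_13^× = {x ∈ ℤ_13 : v_13(x) = 0}. Here v_13(65910) = v_13(num) − v_13(den) = 3; compare against these criteria.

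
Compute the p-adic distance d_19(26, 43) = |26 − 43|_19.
d_19(26, 43) = 1

Step 1 — x − y = 26 − 43 = -17. Step 2 — v_19(-17) = 0 (factor: -17 = −(19^0 · 17); the sign does not affect v_p). Step 3 — |x − y|_19 = 19^{0} = 1.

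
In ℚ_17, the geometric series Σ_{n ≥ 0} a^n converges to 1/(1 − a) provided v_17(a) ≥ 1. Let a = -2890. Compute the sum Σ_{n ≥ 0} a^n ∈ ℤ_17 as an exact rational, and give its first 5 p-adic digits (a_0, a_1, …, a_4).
Σ a^n = 1/(1 − a) = 1/2891;  first 5 digits = (1, 0, 7, 16, 14)

v_17(a) = 2 ≥ 1, so the series converges in ℤ_17 to 1/(1 − a) = 1/(1 − (-2890)) = 1/2891. Expand this rational in ℤ_17: compute digits iteratively via d_i = x_i mod 17, x_{i+1} = (x_i − d_i)/17. The first 5 digits are (1, 0, 7, 16, 14).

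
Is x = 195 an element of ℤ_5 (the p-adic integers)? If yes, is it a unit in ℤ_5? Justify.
x ∈ ℤ_5 but not a unit; v_5(x) = 1 > 0

ℤ_5 = {x ∈ ℚ_5 : v_5(x) ≥ 0} and ℤ_5^× = {x ∈ ℤ_5 : v_5(x) = 0}. Here v_5(195) = v_5(num) − v_5(den) = 1; compare against these criteria.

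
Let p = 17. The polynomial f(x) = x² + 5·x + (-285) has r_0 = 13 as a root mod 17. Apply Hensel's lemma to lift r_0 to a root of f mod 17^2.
r_1 = 285 (mod 289)

Hensel: r_{i+1} = r_i − f(r_i)·(f′(r_i))^{-1} mod 17^{i+2}, f′(x) = 2x + 5. Iterate:
  r_0 = 13 (mod 17)
  r_1 = 285 (mod 289)
Final: r = 285 satisfies f(r) ≡ 0 mod 17^2.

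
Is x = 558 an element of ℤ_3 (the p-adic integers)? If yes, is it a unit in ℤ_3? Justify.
x ∈ ℤ_3 but not a unit; v_3(x) = 2 > 0

ℤ_3 = {x ∈ ℚ_3 : v_3(x) ≥ 0} and ℤ_3^× = {x ∈ ℤ_3 : v_3(x) = 0}. Here v_3(558) = v_3(num) − v_3(den) = 2; compare against these criteria.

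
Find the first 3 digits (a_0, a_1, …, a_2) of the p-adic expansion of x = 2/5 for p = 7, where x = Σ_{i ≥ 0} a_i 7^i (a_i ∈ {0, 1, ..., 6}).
(a_0, …, a_2) = (6, 2, 1)

v_7(2/5) = 0 (numerator and denominator both coprime to 7), so x ∈ ℤ_7^×. Compute digits iteratively via a_i = x_i mod 7, x_{i+1} = (x_i − a_i)/7, with x_0 = x:
  x_0 = 2/5;  a_0 = 6;  x_1 = (x_0 − 6)/7 = -4/5
  x_1 = -4/5;  a_1 = 2;  x_2 = (x_1 − 2)/7 = -2/5
  x_2 = -2/5;  a_2 = 1;  x_3 = (x_2 − 1)/7 = -1/5
Digits: (6, 2, 1).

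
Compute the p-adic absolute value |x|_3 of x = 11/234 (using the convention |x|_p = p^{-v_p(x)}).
|11/234|_3 = 9

Step 1 — compute v_3(x) by factoring powers of 3 out of the numerator and denominator: v_3(11/234) = -2. Step 2 — apply |x|_p = p^{-v_p(x)} = 3^{2} = 9.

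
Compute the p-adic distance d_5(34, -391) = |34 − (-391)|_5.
d_5(34, -391) = 1/25

Step 1 — x − y = 34 − (-391) = 425. Step 2 — v_5(425) = 2 (factor: 425 = (5^2 · 17); the sign does not affect v_p). Step 3 — |x − y|_5 = 5^{-2} = 1/25.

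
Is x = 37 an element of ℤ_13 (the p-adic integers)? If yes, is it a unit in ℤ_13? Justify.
x ∈ ℤ_13^× (unit); v_13(x) = 0

ℤ_13 = {x ∈ ℚ_13 : v_13(x) ≥ 0} and ℤ_13^× = {x ∈ ℤ_13 : v_13(x) = 0}. Here v_13(37) = v_13(num) − v_13(den) = 0; compare against these criteria.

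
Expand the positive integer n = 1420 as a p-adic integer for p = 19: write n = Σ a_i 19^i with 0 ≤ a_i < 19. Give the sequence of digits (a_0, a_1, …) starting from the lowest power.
(a_0, a_1, …) = (14, 17, 3)

Repeated division by 19 gives the digits low-to-high: 1420 = 14 + 17·19^1 + 3·19^2. Digit sequence: (14, 17, 3).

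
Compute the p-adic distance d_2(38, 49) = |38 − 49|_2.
d_2(38, 49) = 1

Step 1 — x − y = 38 − 49 = -11. Step 2 — v_2(-11) = 0 (factor: -11 = −(2^0 · 11); the sign does not affect v_p). Step 3 — |x − y|_2 = 2^{0} = 1.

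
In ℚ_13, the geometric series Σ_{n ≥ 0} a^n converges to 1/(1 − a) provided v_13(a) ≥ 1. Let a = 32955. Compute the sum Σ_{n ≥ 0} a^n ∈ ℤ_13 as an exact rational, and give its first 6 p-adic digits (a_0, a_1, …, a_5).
Σ a^n = 1/(1 − a) = -1/32954;  first 6 digits = (1, 0, 0, 2, 1, 0)

v_13(a) = 3 ≥ 1, so the series converges in ℤ_13 to 1/(1 − a) = 1/(1 − 32955) = -1/32954. Expand this rational in ℤ_13: compute digits iteratively via d_i = x_i mod 13, x_{i+1} = (x_i − d_i)/13. The first 6 digits are (1, 0, 0, 2, 1, 0).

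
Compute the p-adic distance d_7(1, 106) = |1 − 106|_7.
d_7(1, 106) = 1/7

Step 1 — x − y = 1 − 106 = -105. Step 2 — v_7(-105) = 1 (factor: -105 = −(7^1 · 15); the sign does not affect v_p). Step 3 — |x − y|_7 = 7^{-1} = 1/7.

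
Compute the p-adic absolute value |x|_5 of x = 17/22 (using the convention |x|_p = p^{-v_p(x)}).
|17/22|_5 = 1

Step 1 — compute v_5(x) by factoring powers of 5 out of the numerator and denominator: v_5(17/22) = 0. Step 2 — apply |x|_p = p^{-v_p(x)} = 5^{0} = 1.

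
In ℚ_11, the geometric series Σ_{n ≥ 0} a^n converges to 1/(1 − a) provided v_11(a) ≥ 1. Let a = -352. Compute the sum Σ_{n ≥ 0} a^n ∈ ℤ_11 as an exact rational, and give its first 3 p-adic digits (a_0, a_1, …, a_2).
Σ a^n = 1/(1 − a) = 1/353;  first 3 digits = (1, 1, 9)

v_11(a) = 1 ≥ 1, so the series converges in ℤ_11 to 1/(1 − a) = 1/(1 − (-352)) = 1/353. Expand this rational in ℤ_11: compute digits iteratively via d_i = x_i mod 11, x_{i+1} = (x_i − d_i)/11. The first 3 digits are (1, 1, 9).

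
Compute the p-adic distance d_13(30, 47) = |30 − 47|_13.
d_13(30, 47) = 1

Step 1 — x − y = 30 − 47 = -17. Step 2 — v_13(-17) = 0 (factor: -17 = −(13^0 · 17); the sign does not affect v_p). Step 3 — |x − y|_13 = 13^{0} = 1.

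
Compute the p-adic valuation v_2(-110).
v_2(-110) = 1

v_2(n) is the largest exponent k such that 2^k divides n. Factor out: -110 = -2^1 · 55. (Sign doesn't affect v_p.) So v_2(-110) = 1.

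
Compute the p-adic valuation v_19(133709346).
v_19(133709346) = 5

v_19(n) is the largest exponent k such that 19^k divides n. Factor out: 133709346 = 19^5 · 54. (Sign doesn't affect v_p.) So v_19(133709346) = 5.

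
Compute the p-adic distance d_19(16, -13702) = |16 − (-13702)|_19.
d_19(16, -13702) = 1/6859

Step 1 — x − y = 16 − (-13702) = 13718. Step 2 — v_19(13718) = 3 (factor: 13718 = (19^3 · 2); the sign does not affect v_p). Step 3 — |x − y|_19 = 19^{-3} = 1/6859.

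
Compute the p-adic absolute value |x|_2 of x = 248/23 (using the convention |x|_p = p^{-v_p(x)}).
|248/23|_2 = 1/8

Step 1 — compute v_2(x) by factoring powers of 2 out of the numerator and denominator: v_2(248/23) = 3. Step 2 — apply |x|_p = p^{-v_p(x)} = 2^{-3} = 1/8.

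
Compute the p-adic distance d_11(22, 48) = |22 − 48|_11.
d_11(22, 48) = 1

Step 1 — x − y = 22 − 48 = -26. Step 2 — v_11(-26) = 0 (factor: -26 = −(11^0 · 26); the sign does not affect v_p). Step 3 — |x − y|_11 = 11^{0} = 1.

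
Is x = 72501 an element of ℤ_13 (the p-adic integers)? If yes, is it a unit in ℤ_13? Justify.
x ∈ ℤ_13 but not a unit; v_13(x) = 3 > 0

ℤ_13 = {x ∈ ℚ_13 : v_13(x) ≥ 0} and ℤ_13^× = {x ∈ ℤ_13 : v_13(x) = 0}. Here v_13(72501) = v_13(num) − v_13(den) = 3; compare against these criteria.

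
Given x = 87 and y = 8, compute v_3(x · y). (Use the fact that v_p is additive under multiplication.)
v_3(696) = 1

v_p(x) = 1 (factor: 87 = 3^1 · 29); v_p(y) = 0 (factor: 8 = 3^0 · 8). Additivity: v_p(xy) = v_p(x) + v_p(y) = 1 + 0 = 1. (Direct check: xy = 696 = 3^1 · (232).)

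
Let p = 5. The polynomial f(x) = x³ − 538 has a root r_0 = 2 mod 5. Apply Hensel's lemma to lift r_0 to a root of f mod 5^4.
r_3 = 17 (mod 625)

Hensel: r_{i+1} = r_i − f(r_i)/f′(r_i) mod 5^{i+2}, where f′(x) = 3x². Iterate:
  r_0 = 2 (mod 5)
  r_1 = 17 (mod 25)
  r_2 = 17 (mod 125)
  r_3 = 17 (mod 625)
Final: r = 17 with f(r) ≡ 0 mod 5^4.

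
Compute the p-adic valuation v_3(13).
v_3(13) = 0

v_3(n) is the largest exponent k such that 3^k divides n. Factor out: 13 = 3^0 · 13. (Sign doesn't affect v_p.) So v_3(13) = 0.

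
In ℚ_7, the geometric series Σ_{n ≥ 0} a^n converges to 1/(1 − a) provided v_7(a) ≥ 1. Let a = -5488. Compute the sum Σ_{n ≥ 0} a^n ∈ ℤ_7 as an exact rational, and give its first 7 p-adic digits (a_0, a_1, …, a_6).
Σ a^n = 1/(1 − a) = 1/5489;  first 7 digits = (1, 0, 0, 5, 4, 6, 3)

v_7(a) = 3 ≥ 1, so the series converges in ℤ_7 to 1/(1 − a) = 1/(1 − (-5488)) = 1/5489. Expand this rational in ℤ_7: compute digits iteratively via d_i = x_i mod 7, x_{i+1} = (x_i − d_i)/7. The first 7 digits are (1, 0, 0, 5, 4, 6, 3).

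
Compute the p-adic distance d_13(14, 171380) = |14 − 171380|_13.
d_13(14, 171380) = 1/28561

Step 1 — x − y = 14 − 171380 = -171366. Step 2 — v_13(-171366) = 4 (factor: -171366 = −(13^4 · 6); the sign does not affect v_p). Step 3 — |x − y|_13 = 13^{-4} = 1/28561.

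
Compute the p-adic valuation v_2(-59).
v_2(-59) = 0

v_2(n) is the largest exponent k such that 2^k divides n. Factor out: -59 = -2^0 · 59. (Sign doesn't affect v_p.) So v_2(-59) = 0.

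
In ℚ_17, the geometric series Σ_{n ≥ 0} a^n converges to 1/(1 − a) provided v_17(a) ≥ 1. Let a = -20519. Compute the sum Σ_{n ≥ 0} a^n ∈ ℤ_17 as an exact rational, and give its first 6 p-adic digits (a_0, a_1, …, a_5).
Σ a^n = 1/(1 − a) = 1/20520;  first 6 digits = (1, 0, 14, 12, 8, 7)

v_17(a) = 2 ≥ 1, so the series converges in ℤ_17 to 1/(1 − a) = 1/(1 − (-20519)) = 1/20520. Expand this rational in ℤ_17: compute digits iteratively via d_i = x_i mod 17, x_{i+1} = (x_i − d_i)/17. The first 6 digits are (1, 0, 14, 12, 8, 7).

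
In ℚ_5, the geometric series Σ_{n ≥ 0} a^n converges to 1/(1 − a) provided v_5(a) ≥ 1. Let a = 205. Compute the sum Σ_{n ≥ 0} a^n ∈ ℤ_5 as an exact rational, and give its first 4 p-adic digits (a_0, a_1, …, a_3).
Σ a^n = 1/(1 − a) = -1/204;  first 4 digits = (1, 1, 4, 3)

v_5(a) = 1 ≥ 1, so the series converges in ℤ_5 to 1/(1 − a) = 1/(1 − 205) = -1/204. Expand this rational in ℤ_5: compute digits iteratively via d_i = x_i mod 5, x_{i+1} = (x_i − d_i)/5. The first 4 digits are (1, 1, 4, 3).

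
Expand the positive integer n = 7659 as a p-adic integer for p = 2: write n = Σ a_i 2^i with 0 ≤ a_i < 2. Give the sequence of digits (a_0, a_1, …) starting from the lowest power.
(a_0, a_1, …) = (1, 1, 0, 1, 0, 1, 1, 1, 1, 0, 1, 1, 1)

Repeated division by 2 gives the digits low-to-high: 7659 = 1 + 1·2^1 + 1·2^3 + 1·2^5 + 1·2^6 + 1·2^7 + 1·2^8 + 1·2^10 + 1·2^11 + 1·2^12. Digit sequence: (1, 1, 0, 1, 0, 1, 1, 1, 1, 0, 1, 1, 1).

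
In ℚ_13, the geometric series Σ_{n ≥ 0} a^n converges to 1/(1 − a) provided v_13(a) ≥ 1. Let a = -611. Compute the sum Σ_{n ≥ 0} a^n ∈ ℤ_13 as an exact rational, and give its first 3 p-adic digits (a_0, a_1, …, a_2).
Σ a^n = 1/(1 − a) = 1/612;  first 3 digits = (1, 5, 8)

v_13(a) = 1 ≥ 1, so the series converges in ℤ_13 to 1/(1 − a) = 1/(1 − (-611)) = 1/612. Expand this rational in ℤ_13: compute digits iteratively via d_i = x_i mod 13, x_{i+1} = (x_i − d_i)/13. The first 3 digits are (1, 5, 8).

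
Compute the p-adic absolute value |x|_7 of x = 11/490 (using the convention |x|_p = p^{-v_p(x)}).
|11/490|_7 = 49

Step 1 — compute v_7(x) by factoring powers of 7 out of the numerator and denominator: v_7(11/490) = -2. Step 2 — apply |x|_p = p^{-v_p(x)} = 7^{2} = 49.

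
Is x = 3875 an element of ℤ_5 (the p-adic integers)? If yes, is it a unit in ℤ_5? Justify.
x ∈ ℤ_5 but not a unit; v_5(x) = 3 > 0

ℤ_5 = {x ∈ ℚ_5 : v_5(x) ≥ 0} and ℤ_5^× = {x ∈ ℤ_5 : v_5(x) = 0}. Here v_5(3875) = v_5(num) − v_5(den) = 3; compare against these criteria.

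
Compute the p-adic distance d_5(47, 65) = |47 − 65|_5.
d_5(47, 65) = 1

Step 1 — x − y = 47 − 65 = -18. Step 2 — v_5(-18) = 0 (factor: -18 = −(5^0 · 18); the sign does not affect v_p). Step 3 — |x − y|_5 = 5^{0} = 1.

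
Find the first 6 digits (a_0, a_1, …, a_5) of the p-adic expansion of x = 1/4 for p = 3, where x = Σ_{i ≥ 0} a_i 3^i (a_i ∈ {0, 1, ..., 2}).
(a_0, …, a_5) = (1, 2, 0, 2, 0, 2)

v_3(1/4) = 0 (numerator and denominator both coprime to 3), so x ∈ ℤ_3^×. Compute digits iteratively via a_i = x_i mod 3, x_{i+1} = (x_i − a_i)/3, with x_0 = x:
  x_0 = 1/4;  a_0 = 1;  x_1 = (x_0 − 1)/3 = -1/4
  x_1 = -1/4;  a_1 = 2;  x_2 = (x_1 − 2)/3 = -3/4
  x_2 = -3/4;  a_2 = 0;  x_3 = (x_2 − 0)/3 = -1/4
  x_3 = -1/4;  a_3 = 2;  x_4 = (x_3 − 2)/3 = -3/4
  x_4 = -3/4;  a_4 = 0;  x_5 = (x_4 − 0)/3 = -1/4
  x_5 = -1/4;  a_5 = 2;  x_6 = (x_5 − 2)/3 = -3/4
Digits: (1, 2, 0, 2, 0, 2).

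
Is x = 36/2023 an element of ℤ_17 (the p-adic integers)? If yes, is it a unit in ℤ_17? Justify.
x ∉ ℤ_17 (v_17(x) = -2 < 0)

ℤ_17 = {x ∈ ℚ_17 : v_17(x) ≥ 0} and ℤ_17^× = {x ∈ ℤ_17 : v_17(x) = 0}. Here v_17(36/2023) = v_17(num) − v_17(den) = -2; compare against these criteria.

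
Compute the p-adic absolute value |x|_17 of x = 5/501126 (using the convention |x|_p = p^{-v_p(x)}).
|5/501126|_17 = 83521

Step 1 — compute v_17(x) by factoring powers of 17 out of the numerator and denominator: v_17(5/501126) = -4. Step 2 — apply |x|_p = p^{-v_p(x)} = 17^{4} = 83521.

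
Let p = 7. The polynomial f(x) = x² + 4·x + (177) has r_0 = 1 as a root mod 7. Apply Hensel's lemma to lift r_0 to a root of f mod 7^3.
r_2 = 281 (mod 343)

Hensel: r_{i+1} = r_i − f(r_i)·(f′(r_i))^{-1} mod 7^{i+2}, f′(x) = 2x + 4. Iterate:
  r_0 = 1 (mod 7)
  r_1 = 36 (mod 49)
  r_2 = 281 (mod 343)
Final: r = 281 satisfies f(r) ≡ 0 mod 7^3.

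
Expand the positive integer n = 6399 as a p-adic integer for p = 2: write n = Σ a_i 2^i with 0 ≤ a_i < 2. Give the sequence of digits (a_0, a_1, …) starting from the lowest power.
(a_0, a_1, …) = (1, 1, 1, 1, 1, 1, 1, 1, 0, 0, 0, 1, 1)

Repeated division by 2 gives the digits low-to-high: 6399 = 1 + 1·2^1 + 1·2^2 + 1·2^3 + 1·2^4 + 1·2^5 + 1·2^6 + 1·2^7 + 1·2^11 + 1·2^12. Digit sequence: (1, 1, 1, 1, 1, 1, 1, 1, 0, 0, 0, 1, 1).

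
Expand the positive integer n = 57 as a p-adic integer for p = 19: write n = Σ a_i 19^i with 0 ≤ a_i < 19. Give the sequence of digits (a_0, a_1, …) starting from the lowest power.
(a_0, a_1, …) = (0, 3)

Repeated division by 19 gives the digits low-to-high: 57 = 3·19^1. Digit sequence: (0, 3).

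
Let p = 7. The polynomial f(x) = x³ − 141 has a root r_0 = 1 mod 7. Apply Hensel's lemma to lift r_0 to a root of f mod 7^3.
r_2 = 309 (mod 343)

Hensel: r_{i+1} = r_i − f(r_i)/f′(r_i) mod 7^{i+2}, where f′(x) = 3x². Iterate:
  r_0 = 1 (mod 7)
  r_1 = 15 (mod 49)
  r_2 = 309 (mod 343)
Final: r = 309 with f(r) ≡ 0 mod 7^3.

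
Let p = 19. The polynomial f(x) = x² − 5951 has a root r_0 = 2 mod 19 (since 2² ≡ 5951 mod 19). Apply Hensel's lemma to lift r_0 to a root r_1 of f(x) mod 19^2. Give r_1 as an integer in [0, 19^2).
r_1 = 135 (mod 361)

Hensel's recurrence: r_{i+1} = r_i − f(r_i)·(f′(r_i))^{-1} mod 19^{i+2}, with f′(x) = 2x. Iterate:
  r_0 = 2 (mod 19)
  r_1 = 135 (mod 361)
Final: r_1 = 135, and one checks f(r_1) ≡ 0 mod 19^2.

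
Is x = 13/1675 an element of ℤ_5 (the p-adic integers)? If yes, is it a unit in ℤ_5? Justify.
x ∉ ℤ_5 (v_5(x) = -2 < 0)

ℤ_5 = {x ∈ ℚ_5 : v_5(x) ≥ 0} and ℤ_5^× = {x ∈ ℤ_5 : v_5(x) = 0}. Here v_5(13/1675) = v_5(num) − v_5(den) = -2; compare against these criteria.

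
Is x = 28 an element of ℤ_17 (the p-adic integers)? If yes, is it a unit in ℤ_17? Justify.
x ∈ ℤ_17^× (unit); v_17(x) = 0

ℤ_17 = {x ∈ ℚ_17 : v_17(x) ≥ 0} and ℤ_17^× = {x ∈ ℤ_17 : v_17(x) = 0}. Here v_17(28) = v_17(num) − v_17(den) = 0; compare against these criteria.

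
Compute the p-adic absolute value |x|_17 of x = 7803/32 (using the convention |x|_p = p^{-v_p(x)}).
|7803/32|_17 = 1/289

Step 1 — compute v_17(x) by factoring powers of 17 out of the numerator and denominator: v_17(7803/32) = 2. Step 2 — apply |x|_p = p^{-v_p(x)} = 17^{-2} = 1/289.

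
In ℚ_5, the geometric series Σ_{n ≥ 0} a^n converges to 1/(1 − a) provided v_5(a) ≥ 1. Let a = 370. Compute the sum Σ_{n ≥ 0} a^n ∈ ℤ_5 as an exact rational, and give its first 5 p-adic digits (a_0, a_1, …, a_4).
Σ a^n = 1/(1 − a) = -1/369;  first 5 digits = (1, 4, 0, 2, 0)

v_5(a) = 1 ≥ 1, so the series converges in ℤ_5 to 1/(1 − a) = 1/(1 − 370) = -1/369. Expand this rational in ℤ_5: compute digits iteratively via d_i = x_i mod 5, x_{i+1} = (x_i − d_i)/5. The first 5 digits are (1, 4, 0, 2, 0).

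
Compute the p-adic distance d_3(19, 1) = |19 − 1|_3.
d_3(19, 1) = 1/9

Step 1 — x − y = 19 − 1 = 18. Step 2 — v_3(18) = 2 (factor: 18 = (3^2 · 2); the sign does not affect v_p). Step 3 — |x − y|_3 = 3^{-2} = 1/9.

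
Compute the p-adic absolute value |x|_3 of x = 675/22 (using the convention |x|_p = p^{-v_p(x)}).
|675/22|_3 = 1/27

Step 1 — compute v_3(x) by factoring powers of 3 out of the numerator and denominator: v_3(675/22) = 3. Step 2 — apply |x|_p = p^{-v_p(x)} = 3^{-3} = 1/27.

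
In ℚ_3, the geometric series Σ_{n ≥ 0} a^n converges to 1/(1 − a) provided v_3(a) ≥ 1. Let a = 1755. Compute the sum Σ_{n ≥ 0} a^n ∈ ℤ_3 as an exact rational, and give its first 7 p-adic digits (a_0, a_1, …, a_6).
Σ a^n = 1/(1 − a) = -1/1754;  first 7 digits = (1, 0, 0, 2, 0, 1, 0)

v_3(a) = 3 ≥ 1, so the series converges in ℤ_3 to 1/(1 − a) = 1/(1 − 1755) = -1/1754. Expand this rational in ℤ_3: compute digits iteratively via d_i = x_i mod 3, x_{i+1} = (x_i − d_i)/3. The first 7 digits are (1, 0, 0, 2, 0, 1, 0).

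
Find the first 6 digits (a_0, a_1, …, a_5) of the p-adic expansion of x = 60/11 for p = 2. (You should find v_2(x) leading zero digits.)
(a_0, …, a_5) = (0, 0, 1, 0, 1, 1)

v_2(60/11) = 2, so a_0 = ... = a_1 = 0. Factor out: x = 2^2 · u with u = 15/11 a unit in ℤ_2. Expand u iteratively via a_{v+i} = u_i mod 2, u_{i+1} = (u_i − a_{v+i})/2:
  u_0 = 15/11;  a_2 = 1;  u_1 = (u_0 − 1)/2 = 2/11
  u_1 = 2/11;  a_3 = 0;  u_2 = (u_1 − 0)/2 = 1/11
  u_2 = 1/11;  a_4 = 1;  u_3 = (u_2 − 1)/2 = -5/11
  u_3 = -5/11;  a_5 = 1;  u_4 = (u_3 − 1)/2 = -8/11
Digits: (0, 0, 1, 0, 1, 1).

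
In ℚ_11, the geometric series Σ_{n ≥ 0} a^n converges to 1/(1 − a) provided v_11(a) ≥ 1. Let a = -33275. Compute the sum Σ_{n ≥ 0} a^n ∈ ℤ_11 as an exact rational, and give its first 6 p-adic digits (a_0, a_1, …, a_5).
Σ a^n = 1/(1 − a) = 1/33276;  first 6 digits = (1, 0, 0, 8, 8, 10)

v_11(a) = 3 ≥ 1, so the series converges in ℤ_11 to 1/(1 − a) = 1/(1 − (-33275)) = 1/33276. Expand this rational in ℤ_11: compute digits iteratively via d_i = x_i mod 11, x_{i+1} = (x_i − d_i)/11. The first 6 digits are (1, 0, 0, 8, 8, 10).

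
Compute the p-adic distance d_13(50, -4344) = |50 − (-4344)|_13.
d_13(50, -4344) = 1/2197

Step 1 — x − y = 50 − (-4344) = 4394. Step 2 — v_13(4394) = 3 (factor: 4394 = (13^3 · 2); the sign does not affect v_p). Step 3 — |x − y|_13 = 13^{-3} = 1/2197.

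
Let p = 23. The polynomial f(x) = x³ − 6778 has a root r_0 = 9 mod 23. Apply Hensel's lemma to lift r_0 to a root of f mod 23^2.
r_1 = 515 (mod 529)

Hensel: r_{i+1} = r_i − f(r_i)/f′(r_i) mod 23^{i+2}, where f′(x) = 3x². Iterate:
  r_0 = 9 (mod 23)
  r_1 = 515 (mod 529)
Final: r = 515 with f(r) ≡ 0 mod 23^2.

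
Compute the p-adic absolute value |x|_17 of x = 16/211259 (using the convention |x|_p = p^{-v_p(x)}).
|16/211259|_17 = 4913

Step 1 — compute v_17(x) by factoring powers of 17 out of the numerator and denominator: v_17(16/211259) = -3. Step 2 — apply |x|_p = p^{-v_p(x)} = 17^{3} = 4913.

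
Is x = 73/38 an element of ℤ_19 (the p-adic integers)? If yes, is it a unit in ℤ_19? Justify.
x ∉ ℤ_19 (v_19(x) = -1 < 0)

ℤ_19 = {x ∈ ℚ_19 : v_19(x) ≥ 0} and ℤ_19^× = {x ∈ ℤ_19 : v_19(x) = 0}. Here v_19(73/38) = v_19(num) − v_19(den) = -1; compare against these criteria.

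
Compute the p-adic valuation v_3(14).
v_3(14) = 0

v_3(n) is the largest exponent k such that 3^k divides n. Factor out: 14 = 3^0 · 14. (Sign doesn't affect v_p.) So v_3(14) = 0.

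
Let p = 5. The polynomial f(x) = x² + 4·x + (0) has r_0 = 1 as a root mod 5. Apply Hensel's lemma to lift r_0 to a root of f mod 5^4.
r_3 = 621 (mod 625)

Hensel: r_{i+1} = r_i − f(r_i)·(f′(r_i))^{-1} mod 5^{i+2}, f′(x) = 2x + 4. Iterate:
  r_0 = 1 (mod 5)
  r_1 = 21 (mod 25)
  r_2 = 121 (mod 125)
  r_3 = 621 (mod 625)
Final: r = 621 satisfies f(r) ≡ 0 mod 5^4.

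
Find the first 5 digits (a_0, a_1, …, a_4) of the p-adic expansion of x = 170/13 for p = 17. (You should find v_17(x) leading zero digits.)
(a_0, …, a_4) = (0, 6, 1, 13, 11)

v_17(170/13) = 1, so a_0 = ... = a_0 = 0. Factor out: x = 17^1 · u with u = 10/13 a unit in ℤ_17. Expand u iteratively via a_{v+i} = u_i mod 17, u_{i+1} = (u_i − a_{v+i})/17:
  u_0 = 10/13;  a_1 = 6;  u_1 = (u_0 − 6)/17 = -4/13
  u_1 = -4/13;  a_2 = 1;  u_2 = (u_1 − 1)/17 = -1/13
  u_2 = -1/13;  a_3 = 13;  u_3 = (u_2 − 13)/17 = -10/13
  u_3 = -10/13;  a_4 = 11;  u_4 = (u_3 − 11)/17 = -9/13
Digits: (0, 6, 1, 13, 11).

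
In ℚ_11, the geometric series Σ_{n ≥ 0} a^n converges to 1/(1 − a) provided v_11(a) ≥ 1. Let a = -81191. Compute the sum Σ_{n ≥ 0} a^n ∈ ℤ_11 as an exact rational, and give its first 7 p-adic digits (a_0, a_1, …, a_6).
Σ a^n = 1/(1 − a) = 1/81192;  first 7 digits = (1, 0, 0, 5, 5, 10, 2)

v_11(a) = 3 ≥ 1, so the series converges in ℤ_11 to 1/(1 − a) = 1/(1 − (-81191)) = 1/81192. Expand this rational in ℤ_11: compute digits iteratively via d_i = x_i mod 11, x_{i+1} = (x_i − d_i)/11. The first 7 digits are (1, 0, 0, 5, 5, 10, 2).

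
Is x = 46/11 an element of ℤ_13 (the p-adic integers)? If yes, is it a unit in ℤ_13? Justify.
x ∈ ℤ_13^× (unit); v_13(x) = 0

ℤ_13 = {x ∈ ℚ_13 : v_13(x) ≥ 0} and ℤ_13^× = {x ∈ ℤ_13 : v_13(x) = 0}. Here v_13(46/11) = v_13(num) − v_13(den) = 0; compare against these criteria.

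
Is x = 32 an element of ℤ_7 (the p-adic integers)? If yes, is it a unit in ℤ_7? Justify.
x ∈ ℤ_7^× (unit); v_7(x) = 0

ℤ_7 = {x ∈ ℚ_7 : v_7(x) ≥ 0} and ℤ_7^× = {x ∈ ℤ_7 : v_7(x) = 0}. Here v_7(32) = v_7(num) − v_7(den) = 0; compare against these criteria.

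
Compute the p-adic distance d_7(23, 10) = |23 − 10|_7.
d_7(23, 10) = 1

Step 1 — x − y = 23 − 10 = 13. Step 2 — v_7(13) = 0 (factor: 13 = (7^0 · 13); the sign does not affect v_p). Step 3 — |x − y|_7 = 7^{0} = 1.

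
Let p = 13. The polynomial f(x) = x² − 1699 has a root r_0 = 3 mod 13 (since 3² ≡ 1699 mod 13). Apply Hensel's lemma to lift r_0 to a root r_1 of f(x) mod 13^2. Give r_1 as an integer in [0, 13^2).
r_1 = 3 (mod 169)

Hensel's recurrence: r_{i+1} = r_i − f(r_i)·(f′(r_i))^{-1} mod 13^{i+2}, with f′(x) = 2x. Iterate:
  r_0 = 3 (mod 13)
  r_1 = 3 (mod 169)
Final: r_1 = 3, and one checks f(r_1) ≡ 0 mod 13^2.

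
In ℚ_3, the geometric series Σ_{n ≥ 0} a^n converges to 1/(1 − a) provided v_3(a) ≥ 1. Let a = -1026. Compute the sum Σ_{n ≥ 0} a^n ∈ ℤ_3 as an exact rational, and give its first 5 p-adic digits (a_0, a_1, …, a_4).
Σ a^n = 1/(1 − a) = 1/1027;  first 5 digits = (1, 0, 0, 1, 2)

v_3(a) = 3 ≥ 1, so the series converges in ℤ_3 to 1/(1 − a) = 1/(1 − (-1026)) = 1/1027. Expand this rational in ℤ_3: compute digits iteratively via d_i = x_i mod 3, x_{i+1} = (x_i − d_i)/3. The first 5 digits are (1, 0, 0, 1, 2).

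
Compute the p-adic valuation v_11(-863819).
v_11(-863819) = 4

v_11(n) is the largest exponent k such that 11^k divides n. Factor out: -863819 = -11^4 · 59. (Sign doesn't affect v_p.) So v_11(-863819) = 4.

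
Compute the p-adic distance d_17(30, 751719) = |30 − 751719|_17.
d_17(30, 751719) = 1/83521

Step 1 — x − y = 30 − 751719 = -751689. Step 2 — v_17(-751689) = 4 (factor: -751689 = −(17^4 · 9); the sign does not affect v_p). Step 3 — |x − y|_17 = 17^{-4} = 1/83521.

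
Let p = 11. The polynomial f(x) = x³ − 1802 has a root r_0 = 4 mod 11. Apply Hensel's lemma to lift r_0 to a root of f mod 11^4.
r_3 = 620 (mod 14641)

Hensel: r_{i+1} = r_i − f(r_i)/f′(r_i) mod 11^{i+2}, where f′(x) = 3x². Iterate:
  r_0 = 4 (mod 11)
  r_1 = 15 (mod 121)
  r_2 = 620 (mod 1331)
  r_3 = 620 (mod 14641)
Final: r = 620 with f(r) ≡ 0 mod 11^4.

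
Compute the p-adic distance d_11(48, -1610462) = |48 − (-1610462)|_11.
d_11(48, -1610462) = 1/161051

Step 1 — x − y = 48 − (-1610462) = 1610510. Step 2 — v_11(1610510) = 5 (factor: 1610510 = (11^5 · 10); the sign does not affect v_p). Step 3 — |x − y|_11 = 11^{-5} = 1/161051.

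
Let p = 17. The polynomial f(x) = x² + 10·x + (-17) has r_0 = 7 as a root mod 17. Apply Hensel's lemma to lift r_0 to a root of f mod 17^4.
r_3 = 61632 (mod 83521)

Hensel: r_{i+1} = r_i − f(r_i)·(f′(r_i))^{-1} mod 17^{i+2}, f′(x) = 2x + 10. Iterate:
  r_0 = 7 (mod 17)
  r_1 = 75 (mod 289)
  r_2 = 2676 (mod 4913)
  r_3 = 61632 (mod 83521)
Final: r = 61632 satisfies f(r) ≡ 0 mod 17^4.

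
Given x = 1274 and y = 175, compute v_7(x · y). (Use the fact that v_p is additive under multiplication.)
v_7(222950) = 3

v_p(x) = 2 (factor: 1274 = 7^2 · 26); v_p(y) = 1 (factor: 175 = 7^1 · 25). Additivity: v_p(xy) = v_p(x) + v_p(y) = 2 + 1 = 3. (Direct check: xy = 222950 = 7^3 · (650).)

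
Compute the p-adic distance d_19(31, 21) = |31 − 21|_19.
d_19(31, 21) = 1

Step 1 — x − y = 31 − 21 = 10. Step 2 — v_19(10) = 0 (factor: 10 = (19^0 · 10); the sign does not affect v_p). Step 3 — |x − y|_19 = 19^{0} = 1.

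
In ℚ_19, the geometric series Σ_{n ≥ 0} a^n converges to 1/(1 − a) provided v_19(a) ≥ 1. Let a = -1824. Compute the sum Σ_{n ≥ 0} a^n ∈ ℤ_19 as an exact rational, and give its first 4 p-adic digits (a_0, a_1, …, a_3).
Σ a^n = 1/(1 − a) = 1/1825;  first 4 digits = (1, 18, 14, 8)

v_19(a) = 1 ≥ 1, so the series converges in ℤ_19 to 1/(1 − a) = 1/(1 − (-1824)) = 1/1825. Expand this rational in ℤ_19: compute digits iteratively via d_i = x_i mod 19, x_{i+1} = (x_i − d_i)/19. The first 4 digits are (1, 18, 14, 8).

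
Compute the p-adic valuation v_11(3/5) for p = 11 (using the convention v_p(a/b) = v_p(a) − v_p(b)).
v_11(3/5) = 0

Factor powers of 11 from the numerator and denominator of the reduced fraction: 3 = 11^0 · 3 and 5 = 11^0 · 5. Apply v_p(a/b) = v_p(a) − v_p(b): v_11(3/5) = 0 − 0 = 0.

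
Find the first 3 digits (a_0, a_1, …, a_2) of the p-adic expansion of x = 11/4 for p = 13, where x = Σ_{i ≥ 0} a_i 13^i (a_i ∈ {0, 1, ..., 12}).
(a_0, …, a_2) = (6, 3, 3)

v_13(11/4) = 0 (numerator and denominator both coprime to 13), so x ∈ ℤ_13^×. Compute digits iteratively via a_i = x_i mod 13, x_{i+1} = (x_i − a_i)/13, with x_0 = x:
  x_0 = 11/4;  a_0 = 6;  x_1 = (x_0 − 6)/13 = -1/4
  x_1 = -1/4;  a_1 = 3;  x_2 = (x_1 − 3)/13 = -1/4
  x_2 = -1/4;  a_2 = 3;  x_3 = (x_2 − 3)/13 = -1/4
Digits: (6, 3, 3).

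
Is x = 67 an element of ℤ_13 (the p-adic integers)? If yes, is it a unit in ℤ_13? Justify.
x ∈ ℤ_13^× (unit); v_13(x) = 0

ℤ_13 = {x ∈ ℚ_13 : v_13(x) ≥ 0} and ℤ_13^× = {x ∈ ℤ_13 : v_13(x) = 0}. Here v_13(67) = v_13(num) − v_13(den) = 0; compare against these criteria.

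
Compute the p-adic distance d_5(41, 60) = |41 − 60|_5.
d_5(41, 60) = 1

Step 1 — x − y = 41 − 60 = -19. Step 2 — v_5(-19) = 0 (factor: -19 = −(5^0 · 19); the sign does not affect v_p). Step 3 — |x − y|_5 = 5^{0} = 1.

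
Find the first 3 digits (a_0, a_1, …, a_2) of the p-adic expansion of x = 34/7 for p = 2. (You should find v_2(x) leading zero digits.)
(a_0, …, a_2) = (0, 1, 1)

v_2(34/7) = 1, so a_0 = ... = a_0 = 0. Factor out: x = 2^1 · u with u = 17/7 a unit in ℤ_2. Expand u iteratively via a_{v+i} = u_i mod 2, u_{i+1} = (u_i − a_{v+i})/2:
  u_0 = 17/7;  a_1 = 1;  u_1 = (u_0 − 1)/2 = 5/7
  u_1 = 5/7;  a_2 = 1;  u_2 = (u_1 − 1)/2 = -1/7
Digits: (0, 1, 1).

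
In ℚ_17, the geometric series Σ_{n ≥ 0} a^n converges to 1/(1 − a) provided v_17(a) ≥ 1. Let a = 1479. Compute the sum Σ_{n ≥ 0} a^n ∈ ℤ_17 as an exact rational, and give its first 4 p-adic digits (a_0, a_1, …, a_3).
Σ a^n = 1/(1 − a) = -1/1478;  first 4 digits = (1, 2, 9, 11)

v_17(a) = 1 ≥ 1, so the series converges in ℤ_17 to 1/(1 − a) = 1/(1 − 1479) = -1/1478. Expand this rational in ℤ_17: compute digits iteratively via d_i = x_i mod 17, x_{i+1} = (x_i − d_i)/17. The first 4 digits are (1, 2, 9, 11).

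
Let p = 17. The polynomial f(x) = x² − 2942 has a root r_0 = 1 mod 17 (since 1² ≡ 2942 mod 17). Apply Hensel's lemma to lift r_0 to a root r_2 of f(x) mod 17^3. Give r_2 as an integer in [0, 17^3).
r_2 = 4217 (mod 4913)

Hensel's recurrence: r_{i+1} = r_i − f(r_i)·(f′(r_i))^{-1} mod 17^{i+2}, with f′(x) = 2x. Iterate:
  r_0 = 1 (mod 17)
  r_1 = 171 (mod 289)
  r_2 = 4217 (mod 4913)
Final: r_2 = 4217, and one checks f(r_2) ≡ 0 mod 17^3.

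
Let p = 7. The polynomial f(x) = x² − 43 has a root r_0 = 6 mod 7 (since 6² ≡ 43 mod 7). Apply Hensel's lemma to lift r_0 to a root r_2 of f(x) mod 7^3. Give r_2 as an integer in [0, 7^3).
r_2 = 27 (mod 343)

Hensel's recurrence: r_{i+1} = r_i − f(r_i)·(f′(r_i))^{-1} mod 7^{i+2}, with f′(x) = 2x. Iterate:
  r_0 = 6 (mod 7)
  r_1 = 27 (mod 49)
  r_2 = 27 (mod 343)
Final: r_2 = 27, and one checks f(r_2) ≡ 0 mod 7^3.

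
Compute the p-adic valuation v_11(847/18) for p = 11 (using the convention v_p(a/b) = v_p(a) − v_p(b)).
v_11(847/18) = 2

Factor powers of 11 from the numerator and denominator of the reduced fraction: 847 = 11^2 · 7 and 18 = 11^0 · 18. Apply v_p(a/b) = v_p(a) − v_p(b): v_11(847/18) = 2 − 0 = 2.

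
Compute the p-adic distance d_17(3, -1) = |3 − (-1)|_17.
d_17(3, -1) = 1

Step 1 — x − y = 3 − (-1) = 4. Step 2 — v_17(4) = 0 (factor: 4 = (17^0 · 4); the sign does not affect v_p). Step 3 — |x − y|_17 = 17^{0} = 1.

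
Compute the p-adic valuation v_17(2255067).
v_17(2255067) = 4

v_17(n) is the largest exponent k such that 17^k divides n. Factor out: 2255067 = 17^4 · 27. (Sign doesn't affect v_p.) So v_17(2255067) = 4.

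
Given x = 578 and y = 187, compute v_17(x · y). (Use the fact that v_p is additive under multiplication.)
v_17(108086) = 3

v_p(x) = 2 (factor: 578 = 17^2 · 2); v_p(y) = 1 (factor: 187 = 17^1 · 11). Additivity: v_p(xy) = v_p(x) + v_p(y) = 2 + 1 = 3. (Direct check: xy = 108086 = 17^3 · (22).)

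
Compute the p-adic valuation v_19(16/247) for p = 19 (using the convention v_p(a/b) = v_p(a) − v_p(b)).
v_19(16/247) = -1

Factor powers of 19 from the numerator and denominator of the reduced fraction: 16 = 19^0 · 16 and 247 = 19^1 · 13. Apply v_p(a/b) = v_p(a) − v_p(b): v_19(16/247) = 0 − 1 = -1.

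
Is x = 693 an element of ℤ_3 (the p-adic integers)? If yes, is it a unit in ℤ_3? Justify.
x ∈ ℤ_3 but not a unit; v_3(x) = 2 > 0

ℤ_3 = {x ∈ ℚ_3 : v_3(x) ≥ 0} and ℤ_3^× = {x ∈ ℤ_3 : v_3(x) = 0}. Here v_3(693) = v_3(num) − v_3(den) = 2; compare against these criteria.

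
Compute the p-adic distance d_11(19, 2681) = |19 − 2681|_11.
d_11(19, 2681) = 1/1331

Step 1 — x − y = 19 − 2681 = -2662. Step 2 — v_11(-2662) = 3 (factor: -2662 = −(11^3 · 2); the sign does not affect v_p). Step 3 — |x − y|_11 = 11^{-3} = 1/1331.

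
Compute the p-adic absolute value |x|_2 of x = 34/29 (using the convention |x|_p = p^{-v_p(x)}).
|34/29|_2 = 1/2

Step 1 — compute v_2(x) by factoring powers of 2 out of the numerator and denominator: v_2(34/29) = 1. Step 2 — apply |x|_p = p^{-v_p(x)} = 2^{-1} = 1/2.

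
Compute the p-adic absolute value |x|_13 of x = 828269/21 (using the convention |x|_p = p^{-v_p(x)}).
|828269/21|_13 = 1/28561

Step 1 — compute v_13(x) by factoring powers of 13 out of the numerator and denominator: v_13(828269/21) = 4. Step 2 — apply |x|_p = p^{-v_p(x)} = 13^{-4} = 1/28561.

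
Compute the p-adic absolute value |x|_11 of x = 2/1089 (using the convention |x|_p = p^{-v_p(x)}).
|2/1089|_11 = 121

Step 1 — compute v_11(x) by factoring powers of 11 out of the numerator and denominator: v_11(2/1089) = -2. Step 2 — apply |x|_p = p^{-v_p(x)} = 11^{2} = 121.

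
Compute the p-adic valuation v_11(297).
v_11(297) = 1

v_11(n) is the largest exponent k such that 11^k divides n. Factor out: 297 = 11^1 · 27. (Sign doesn't affect v_p.) So v_11(297) = 1.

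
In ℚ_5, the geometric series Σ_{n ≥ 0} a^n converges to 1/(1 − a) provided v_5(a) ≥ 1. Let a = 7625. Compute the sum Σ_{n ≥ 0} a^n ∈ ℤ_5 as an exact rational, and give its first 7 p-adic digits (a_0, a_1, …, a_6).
Σ a^n = 1/(1 − a) = -1/7624;  first 7 digits = (1, 0, 0, 1, 2, 2, 1)

v_5(a) = 3 ≥ 1, so the series converges in ℤ_5 to 1/(1 − a) = 1/(1 − 7625) = -1/7624. Expand this rational in ℤ_5: compute digits iteratively via d_i = x_i mod 5, x_{i+1} = (x_i − d_i)/5. The first 7 digits are (1, 0, 0, 1, 2, 2, 1).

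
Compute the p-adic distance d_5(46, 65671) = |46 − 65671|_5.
d_5(46, 65671) = 1/3125

Step 1 — x − y = 46 − 65671 = -65625. Step 2 — v_5(-65625) = 5 (factor: -65625 = −(5^5 · 21); the sign does not affect v_p). Step 3 — |x − y|_5 = 5^{-5} = 1/3125.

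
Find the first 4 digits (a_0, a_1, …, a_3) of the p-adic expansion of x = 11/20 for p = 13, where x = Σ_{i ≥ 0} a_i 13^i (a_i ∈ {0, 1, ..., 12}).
(a_0, …, a_3) = (9, 0, 11, 5)

v_13(11/20) = 0 (numerator and denominator both coprime to 13), so x ∈ ℤ_13^×. Compute digits iteratively via a_i = x_i mod 13, x_{i+1} = (x_i − a_i)/13, with x_0 = x:
  x_0 = 11/20;  a_0 = 9;  x_1 = (x_0 − 9)/13 = -13/20
  x_1 = -13/20;  a_1 = 0;  x_2 = (x_1 − 0)/13 = -1/20
  x_2 = -1/20;  a_2 = 11;  x_3 = (x_2 − 11)/13 = -17/20
  x_3 = -17/20;  a_3 = 5;  x_4 = (x_3 − 5)/13 = -9/20
Digits: (9, 0, 11, 5).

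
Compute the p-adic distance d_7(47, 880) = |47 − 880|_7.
d_7(47, 880) = 1/49

Step 1 — x − y = 47 − 880 = -833. Step 2 — v_7(-833) = 2 (factor: -833 = −(7^2 · 17); the sign does not affect v_p). Step 3 — |x − y|_7 = 7^{-2} = 1/49.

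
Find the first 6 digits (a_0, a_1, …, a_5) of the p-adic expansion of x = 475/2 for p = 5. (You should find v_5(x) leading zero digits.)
(a_0, …, a_5) = (0, 0, 2, 4, 2, 2)

v_5(475/2) = 2, so a_0 = ... = a_1 = 0. Factor out: x = 5^2 · u with u = 19/2 a unit in ℤ_5. Expand u iteratively via a_{v+i} = u_i mod 5, u_{i+1} = (u_i − a_{v+i})/5:
  u_0 = 19/2;  a_2 = 2;  u_1 = (u_0 − 2)/5 = 3/2
  u_1 = 3/2;  a_3 = 4;  u_2 = (u_1 − 4)/5 = -1/2
  u_2 = -1/2;  a_4 = 2;  u_3 = (u_2 − 2)/5 = -1/2
  u_3 = -1/2;  a_5 = 2;  u_4 = (u_3 − 2)/5 = -1/2
Digits: (0, 0, 2, 4, 2, 2).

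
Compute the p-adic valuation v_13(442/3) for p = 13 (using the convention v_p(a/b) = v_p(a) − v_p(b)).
v_13(442/3) = 1

Factor powers of 13 from the numerator and denominator of the reduced fraction: 442 = 13^1 · 34 and 3 = 13^0 · 3. Apply v_p(a/b) = v_p(a) − v_p(b): v_13(442/3) = 1 − 0 = 1.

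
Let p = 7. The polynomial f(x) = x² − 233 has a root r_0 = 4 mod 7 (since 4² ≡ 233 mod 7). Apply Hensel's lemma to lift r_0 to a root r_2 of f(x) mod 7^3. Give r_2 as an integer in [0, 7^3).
r_2 = 319 (mod 343)

Hensel's recurrence: r_{i+1} = r_i − f(r_i)·(f′(r_i))^{-1} mod 7^{i+2}, with f′(x) = 2x. Iterate:
  r_0 = 4 (mod 7)
  r_1 = 25 (mod 49)
  r_2 = 319 (mod 343)
Final: r_2 = 319, and one checks f(r_2) ≡ 0 mod 7^3.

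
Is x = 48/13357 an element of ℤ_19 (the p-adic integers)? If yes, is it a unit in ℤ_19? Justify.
x ∉ ℤ_19 (v_19(x) = -2 < 0)

ℤ_19 = {x ∈ ℚ_19 : v_19(x) ≥ 0} and ℤ_19^× = {x ∈ ℤ_19 : v_19(x) = 0}. Here v_19(48/13357) = v_19(num) − v_19(den) = -2; compare against these criteria.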